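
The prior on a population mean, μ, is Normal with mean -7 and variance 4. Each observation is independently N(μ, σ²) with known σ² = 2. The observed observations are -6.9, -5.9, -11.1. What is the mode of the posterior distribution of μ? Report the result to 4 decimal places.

n = 3; x̄ = ((-6.9) + (-5.9) + (-11.1))/3 = -23.9/3 = -239/30 ≈ -7.9667.
For a Normal prior and Normal likelihood with known variance, the posterior is Normal; its mode equals its mean, the precision-weighted average.
Prior precision 1/σ₀² = 1/4 = 0.25; data precision n/σ² = 3/2 = 1.5.
μ̂ = (0.25·(-7) + 1.5·(-239/30)) / (0.25 + 1.5) = (-13.7)/1.75 = -274/35 ≈ -7.8286.

μ̂_MAP = -7.8286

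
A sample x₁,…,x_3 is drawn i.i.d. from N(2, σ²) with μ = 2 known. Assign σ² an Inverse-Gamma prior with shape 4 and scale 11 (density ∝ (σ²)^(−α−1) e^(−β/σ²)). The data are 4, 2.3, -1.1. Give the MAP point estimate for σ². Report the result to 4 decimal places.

Sum of squared deviations about the known mean: SS = (4−2)² + (2.3−2)² + (-1.1−2)² = 13.7.
The Normal likelihood contributes (σ²)^(−n/2) exp(−SS/(2σ²)), so the posterior is Inverse-Gamma(α + n/2, β + SS/2) = Inverse-Gamma(5.5, 17.85).
The mode of Inverse-Gamma(a, b) is b/(a+1) = 17.85/6.5 ≈ 2.7462.

σ̂²_MAP = 2.7462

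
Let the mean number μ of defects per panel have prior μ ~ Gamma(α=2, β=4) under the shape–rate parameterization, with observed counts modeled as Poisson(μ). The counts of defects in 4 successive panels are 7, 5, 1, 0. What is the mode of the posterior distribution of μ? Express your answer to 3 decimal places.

Σxᵢ = 7+5+1+0 = 13, with n = 4.
Posterior ∝ μe^(−4μ) · μ^13e^(−4μ) = μ^14e^(−8μ), i.e. Gamma(shape=15, rate=8).
The mode of a Gamma(a, b) with a ≥ 1 (shape–rate) is (a−1)/b = 14/8 ≈ 1.750.

μ̂_MAP = 1.750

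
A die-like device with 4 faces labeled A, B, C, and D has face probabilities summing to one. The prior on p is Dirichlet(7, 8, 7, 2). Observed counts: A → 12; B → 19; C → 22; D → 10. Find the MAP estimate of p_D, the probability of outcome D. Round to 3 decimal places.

The posterior is Dirichlet(αᵢ + nᵢ) = Dirichlet(19, 27, 29, 12).
For a Dirichlet(a₁,…,a_K) with all aᵢ > 1, the mode has j-th component (aⱼ − 1)/(Σaᵢ − K).
Here Σaᵢ = 87 and K = 4, so p_D = (12 − 1)/(87 − 4) = 11/83 ≈ 0.133.

MAP estimate of p_D = 0.133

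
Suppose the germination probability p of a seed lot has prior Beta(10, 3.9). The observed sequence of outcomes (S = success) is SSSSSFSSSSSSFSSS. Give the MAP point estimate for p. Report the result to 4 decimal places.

Prior: Beta(10, 3.9).
Data: 14 successes in 16 trials (from the sequence). The binomial likelihood contributes p^14(1−p)^2, so the posterior is Beta(10+14, 3.9+2) = Beta(24, 5.9).
For Beta(a, b) with a, b > 1 the mode is (a−1)/(a+b−2) = 23/27.9 ≈ 0.8244.

p̂_MAP = 0.8244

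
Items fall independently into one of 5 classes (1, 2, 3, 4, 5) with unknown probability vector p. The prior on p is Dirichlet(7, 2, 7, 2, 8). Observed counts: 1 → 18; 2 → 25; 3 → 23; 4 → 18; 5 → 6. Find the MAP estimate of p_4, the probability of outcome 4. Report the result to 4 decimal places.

The posterior is Dirichlet(αᵢ + nᵢ) = Dirichlet(25, 27, 30, 20, 14).
For a Dirichlet(a₁,…,a_K) with all aᵢ > 1, the mode has j-th component (aⱼ − 1)/(Σaᵢ − K).
Here Σaᵢ = 116 and K = 5, so p_4 = (20 − 1)/(116 − 5) = 19/111 ≈ 0.1712.

MAP estimate: 0.1712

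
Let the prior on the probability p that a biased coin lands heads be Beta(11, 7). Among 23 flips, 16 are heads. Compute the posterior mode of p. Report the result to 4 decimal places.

p̂_MAP = 0.6667

Prior: Beta(11, 7).
Data: 16 successes in 23 trials. The binomial likelihood contributes p^16(1−p)^7, so the posterior is Beta(11+16, 7+7) = Beta(27, 14).
For Beta(a, b) with a, b > 1 the mode is (a−1)/(a+b−2) = 26/39 ≈ 0.6667.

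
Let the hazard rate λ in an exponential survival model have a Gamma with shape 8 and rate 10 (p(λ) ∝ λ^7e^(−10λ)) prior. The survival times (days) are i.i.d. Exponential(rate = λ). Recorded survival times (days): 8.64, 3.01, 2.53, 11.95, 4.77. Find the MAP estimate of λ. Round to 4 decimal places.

λ̂_MAP = 0.2934

The Exponential(rate=λ) likelihood is ∝ λ^n e^(−λΣtᵢ). Here n = 5 and Σtᵢ = 8.64 + 3.01 + 2.53 + 11.95 + 4.77 = 30.90.
Posterior ∝ λ^7e^(−10λ) · λ^5e^(−30.90λ) = λ^12e^(−40.90λ), i.e. Gamma(13, 40.90).
Mode = (a−1)/b = 12/40.90 ≈ 0.2934.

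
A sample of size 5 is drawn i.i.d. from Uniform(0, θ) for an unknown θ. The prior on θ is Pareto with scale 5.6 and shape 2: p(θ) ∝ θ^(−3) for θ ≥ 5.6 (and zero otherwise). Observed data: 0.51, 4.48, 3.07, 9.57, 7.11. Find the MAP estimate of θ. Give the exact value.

The Uniform(0, θ) likelihood is θ^(−n) for θ ≥ max(xᵢ), zero otherwise. Here max(xᵢ) = 9.57.
Posterior ∝ θ^(−3) · θ^(−5) = θ^(−8) on θ ≥ max(5.6, 9.57) = 9.57.
This density is strictly decreasing in θ, so the posterior mode lies at the lower boundary of the support.

θ̂_MAP = 9.57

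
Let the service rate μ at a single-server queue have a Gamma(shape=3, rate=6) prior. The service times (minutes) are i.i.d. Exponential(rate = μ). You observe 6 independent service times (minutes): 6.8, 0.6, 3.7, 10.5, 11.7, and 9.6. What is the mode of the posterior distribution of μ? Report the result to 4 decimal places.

μ̂_MAP = 0.1636

The Exponential(rate=μ) likelihood is ∝ μ^n e^(−μΣtᵢ). Here n = 6 and Σtᵢ = 6.8 + 0.6 + 3.7 + 10.5 + 11.7 + 9.6 = 42.9.
Posterior ∝ μ^2e^(−6μ) · μ^6e^(−42.9μ) = μ^8e^(−48.9μ), i.e. Gamma(9, 48.9).
Mode = (a−1)/b = 8/48.9 ≈ 0.1636.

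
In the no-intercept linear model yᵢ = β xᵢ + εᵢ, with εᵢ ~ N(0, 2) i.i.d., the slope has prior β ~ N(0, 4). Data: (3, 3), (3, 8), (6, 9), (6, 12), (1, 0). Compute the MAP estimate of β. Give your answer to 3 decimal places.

β̂_MAP = 1.738

log p(β | y) = −Σ(yᵢ − βxᵢ)²/(2·2) − β²/(2·4) + const.
Setting the derivative to zero: Σxᵢ(yᵢ − βxᵢ)/2 − β/4 = 0, so β = Σxᵢyᵢ / (Σxᵢ² + σ²/τ²).
Σxᵢyᵢ = 3·3 + 3·8 + 6·9 + 6·12 + 1·0 = 159; Σxᵢ² = 91; σ²/τ² = 0.5.
β̂_MAP = 159 / (91 + 0.5) = 159/91.5 ≈ 1.738.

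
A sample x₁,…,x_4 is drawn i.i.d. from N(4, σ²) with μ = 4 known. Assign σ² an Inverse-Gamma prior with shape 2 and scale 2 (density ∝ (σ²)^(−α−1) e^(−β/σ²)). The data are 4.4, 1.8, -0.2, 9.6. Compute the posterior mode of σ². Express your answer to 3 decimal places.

σ̂²_MAP = 5.800

Sum of squared deviations about the known mean: SS = (4.4−4)² + (1.8−4)² + (-0.2−4)² + (9.6−4)² = 54.
The Normal likelihood contributes (σ²)^(−n/2) exp(−SS/(2σ²)), so the posterior is Inverse-Gamma(α + n/2, β + SS/2) = Inverse-Gamma(4, 29).
The mode of Inverse-Gamma(a, b) is b/(a+1) = 29/5 ≈ 5.800.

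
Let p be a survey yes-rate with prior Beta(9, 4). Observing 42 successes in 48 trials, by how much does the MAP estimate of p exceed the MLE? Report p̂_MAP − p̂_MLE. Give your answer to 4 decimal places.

Posterior is Beta(51, 10); MAP = (51−1)/(61−2) = 50/59 ≈ 0.84746.
MLE ignores the prior: p̂_MLE = k/n = 42/48 ≈ 0.87500.
Difference = 50/59 − 42/48 = -13/472 ≈ -0.0275.

MAP − MLE = -0.0275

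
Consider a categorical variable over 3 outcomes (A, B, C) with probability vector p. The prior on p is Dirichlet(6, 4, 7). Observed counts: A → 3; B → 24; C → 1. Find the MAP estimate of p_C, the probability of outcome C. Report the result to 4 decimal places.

The posterior is Dirichlet(αᵢ + nᵢ) = Dirichlet(9, 28, 8).
For a Dirichlet(a₁,…,a_K) with all aᵢ > 1, the mode has j-th component (aⱼ − 1)/(Σaᵢ − K).
Here Σaᵢ = 45 and K = 3, so p_C = (8 − 1)/(45 − 3) = 7/42 ≈ 0.1667.

MAP estimate of p_C = 0.1667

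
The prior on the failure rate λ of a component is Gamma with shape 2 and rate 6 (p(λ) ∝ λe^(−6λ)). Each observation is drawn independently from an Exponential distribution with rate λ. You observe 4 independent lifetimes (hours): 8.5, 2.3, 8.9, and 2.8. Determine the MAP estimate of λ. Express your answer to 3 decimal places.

λ̂_MAP = 0.175

The Exponential(rate=λ) likelihood is ∝ λ^n e^(−λΣtᵢ). Here n = 4 and Σtᵢ = 8.5 + 2.3 + 8.9 + 2.8 = 22.5.
Posterior ∝ λe^(−6λ) · λ^4e^(−22.5λ) = λ^5e^(−28.5λ), i.e. Gamma(6, 28.5).
Mode = (a−1)/b = 5/28.5 ≈ 0.175.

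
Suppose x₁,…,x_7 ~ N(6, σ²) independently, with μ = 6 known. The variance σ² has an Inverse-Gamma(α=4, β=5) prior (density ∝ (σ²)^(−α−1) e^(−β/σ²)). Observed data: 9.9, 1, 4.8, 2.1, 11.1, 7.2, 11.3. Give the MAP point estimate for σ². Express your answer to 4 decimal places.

Sum of squared deviations about the known mean: SS = (9.9−6)² + (1−6)² + (4.8−6)² + (2.1−6)² + (11.1−6)² + (7.2−6)² + (11.3−6)² = 112.4.
The Normal likelihood contributes (σ²)^(−n/2) exp(−SS/(2σ²)), so the posterior is Inverse-Gamma(α + n/2, β + SS/2) = Inverse-Gamma(7.5, 61.2).
The mode of Inverse-Gamma(a, b) is b/(a+1) = 61.2/8.5 ≈ 7.2000.

σ̂²_MAP = 7.2000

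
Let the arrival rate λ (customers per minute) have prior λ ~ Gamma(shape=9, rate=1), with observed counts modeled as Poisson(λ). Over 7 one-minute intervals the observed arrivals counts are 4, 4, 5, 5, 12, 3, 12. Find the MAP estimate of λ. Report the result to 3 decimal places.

Σxᵢ = 4+4+5+5+12+3+12 = 45, with n = 7.
Posterior ∝ λ^8e^(−1λ) · λ^45e^(−7λ) = λ^53e^(−8λ), i.e. Gamma(shape=54, rate=8).
The mode of a Gamma(a, b) with a ≥ 1 (shape–rate) is (a−1)/b = 53/8 ≈ 6.625.

λ̂_MAP = 6.625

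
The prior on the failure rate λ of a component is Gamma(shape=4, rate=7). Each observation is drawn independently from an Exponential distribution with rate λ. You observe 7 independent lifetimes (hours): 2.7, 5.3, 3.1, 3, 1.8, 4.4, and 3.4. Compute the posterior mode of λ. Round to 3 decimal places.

λ̂_MAP = 0.326

The Exponential(rate=λ) likelihood is ∝ λ^n e^(−λΣtᵢ). Here n = 7 and Σtᵢ = 2.7 + 5.3 + 3.1 + 3 + 1.8 + 4.4 + 3.4 = 23.7.
Posterior ∝ λ^3e^(−7λ) · λ^7e^(−23.7λ) = λ^10e^(−30.7λ), i.e. Gamma(11, 30.7).
Mode = (a−1)/b = 10/30.7 ≈ 0.326.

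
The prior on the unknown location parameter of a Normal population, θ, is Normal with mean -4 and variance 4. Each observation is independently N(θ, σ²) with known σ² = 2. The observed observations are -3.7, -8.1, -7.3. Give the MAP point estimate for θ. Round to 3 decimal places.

n = 3; x̄ = ((-3.7) + (-8.1) + (-7.3))/3 = -19.1/3 = -191/30 ≈ -6.3667.
For a Normal prior and Normal likelihood with known variance, the posterior is Normal; its mode equals its mean, the precision-weighted average.
Prior precision 1/σ₀² = 1/4 = 0.25; data precision n/σ² = 3/2 = 1.5.
θ̂ = (0.25·(-4) + 1.5·(-191/30)) / (0.25 + 1.5) = (-10.55)/1.75 = -211/35 ≈ -6.029.

θ̂_MAP = -6.029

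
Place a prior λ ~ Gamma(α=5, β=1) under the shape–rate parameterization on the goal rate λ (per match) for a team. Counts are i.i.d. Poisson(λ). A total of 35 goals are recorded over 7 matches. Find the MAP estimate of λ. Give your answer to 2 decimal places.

Σxᵢ = 35, n = 7.
Posterior ∝ λ^4e^(−1λ) · λ^35e^(−7λ) = λ^39e^(−8λ), i.e. Gamma(shape=40, rate=8).
The mode of a Gamma(a, b) with a ≥ 1 (shape–rate) is (a−1)/b = 39/8 ≈ 4.88.

λ̂_MAP = 4.88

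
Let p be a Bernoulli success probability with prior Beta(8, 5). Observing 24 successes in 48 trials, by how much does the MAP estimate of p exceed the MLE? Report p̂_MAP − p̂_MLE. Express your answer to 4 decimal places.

MAP − MLE = 0.0254

Posterior is Beta(32, 29); MAP = (32−1)/(61−2) = 31/59 ≈ 0.52542.
MLE ignores the prior: p̂_MLE = k/n = 24/48 ≈ 0.50000.
Difference = 31/59 − 24/48 = 3/118 ≈ 0.0254.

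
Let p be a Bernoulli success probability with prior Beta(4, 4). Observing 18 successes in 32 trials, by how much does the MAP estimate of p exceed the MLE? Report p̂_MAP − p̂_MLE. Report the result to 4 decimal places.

Posterior is Beta(22, 18); MAP = (22−1)/(40−2) = 21/38 ≈ 0.55263.
MLE ignores the prior: p̂_MLE = k/n = 18/32 ≈ 0.56250.
Difference = 21/38 − 18/32 = -3/304 ≈ -0.0099.

MAP − MLE = -0.0099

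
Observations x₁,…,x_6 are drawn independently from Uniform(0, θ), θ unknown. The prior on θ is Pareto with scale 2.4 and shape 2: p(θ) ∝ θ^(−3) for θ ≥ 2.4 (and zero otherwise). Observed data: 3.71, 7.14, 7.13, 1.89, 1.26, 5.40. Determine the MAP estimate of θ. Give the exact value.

θ̂_MAP = 7.14

The Uniform(0, θ) likelihood is θ^(−n) for θ ≥ max(xᵢ), zero otherwise. Here max(xᵢ) = 7.14.
Posterior ∝ θ^(−3) · θ^(−6) = θ^(−9) on θ ≥ max(2.4, 7.14) = 7.14.
This density is strictly decreasing in θ, so the posterior mode lies at the lower boundary of the support.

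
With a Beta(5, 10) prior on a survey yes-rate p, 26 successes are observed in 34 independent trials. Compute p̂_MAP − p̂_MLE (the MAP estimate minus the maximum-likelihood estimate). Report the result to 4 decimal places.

MAP − MLE = -0.1264

Posterior is Beta(31, 18); MAP = (31−1)/(49−2) = 30/47 ≈ 0.63830.
MLE ignores the prior: p̂_MLE = k/n = 26/34 ≈ 0.76471.
Difference = 30/47 − 26/34 = -101/799 ≈ -0.1264.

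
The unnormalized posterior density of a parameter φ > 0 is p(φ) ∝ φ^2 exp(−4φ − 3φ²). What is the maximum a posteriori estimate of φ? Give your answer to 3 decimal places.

ℓ'(φ) = 2/φ − 4 − 6φ. Setting this to zero and multiplying by φ: 6φ² + 4φ − 2 = 0.
φ = (−4 + √(4² + 4·6·2)) / (2·6) = (−4 + √64) / 12 = (−4 + 8)/12 = 1/3.
ℓ''(φ) = −2/φ² − 6 < 0, confirming a maximum.

φ̂_MAP = 0.333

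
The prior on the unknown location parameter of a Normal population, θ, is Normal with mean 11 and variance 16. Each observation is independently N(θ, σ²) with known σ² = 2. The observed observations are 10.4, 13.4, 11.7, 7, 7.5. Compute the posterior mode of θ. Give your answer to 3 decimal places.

θ̂_MAP = 10.024

n = 5; x̄ = (10.4 + 13.4 + 11.7 + 7 + 7.5)/5 = 50/5 = 10.
For a Normal prior and Normal likelihood with known variance, the posterior is Normal; its mode equals its mean, the precision-weighted average.
Prior precision 1/σ₀² = 1/16 = 0.0625; data precision n/σ² = 5/2 = 2.5.
θ̂ = (0.0625·11 + 2.5·10) / (0.0625 + 2.5) = 25.6875/2.5625 = 411/41 ≈ 10.024.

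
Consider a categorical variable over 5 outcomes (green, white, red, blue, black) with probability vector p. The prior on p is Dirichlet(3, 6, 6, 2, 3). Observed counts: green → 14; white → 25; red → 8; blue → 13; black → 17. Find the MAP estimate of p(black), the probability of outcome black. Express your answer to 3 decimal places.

The posterior is Dirichlet(αᵢ + nᵢ) = Dirichlet(17, 31, 14, 15, 20).
For a Dirichlet(a₁,…,a_K) with all aᵢ > 1, the mode has j-th component (aⱼ − 1)/(Σaᵢ − K).
Here Σaᵢ = 97 and K = 5, so p(black) = (20 − 1)/(97 − 5) = 19/92 ≈ 0.207.

MAP estimate of p(black) = 0.207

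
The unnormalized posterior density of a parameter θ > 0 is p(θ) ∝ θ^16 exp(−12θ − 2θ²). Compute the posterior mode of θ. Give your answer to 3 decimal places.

ℓ'(θ) = 16/θ − 12 − 4θ. Setting this to zero and multiplying by θ: 4θ² + 12θ − 16 = 0.
θ = (−12 + √(12² + 4·4·16)) / (2·4) = (−12 + √400) / 8 = (−12 + 20)/8 = 1.
ℓ''(θ) = −16/θ² − 4 < 0, confirming a maximum.

θ̂_MAP = 1.000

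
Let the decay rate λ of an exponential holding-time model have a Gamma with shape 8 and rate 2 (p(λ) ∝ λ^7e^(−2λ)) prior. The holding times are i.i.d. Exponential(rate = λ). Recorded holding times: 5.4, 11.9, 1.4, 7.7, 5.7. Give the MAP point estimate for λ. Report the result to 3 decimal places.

λ̂_MAP = 0.352

The Exponential(rate=λ) likelihood is ∝ λ^n e^(−λΣtᵢ). Here n = 5 and Σtᵢ = 5.4 + 11.9 + 1.4 + 7.7 + 5.7 = 32.1.
Posterior ∝ λ^7e^(−2λ) · λ^5e^(−32.1λ) = λ^12e^(−34.1λ), i.e. Gamma(13, 34.1).
Mode = (a−1)/b = 12/34.1 ≈ 0.352.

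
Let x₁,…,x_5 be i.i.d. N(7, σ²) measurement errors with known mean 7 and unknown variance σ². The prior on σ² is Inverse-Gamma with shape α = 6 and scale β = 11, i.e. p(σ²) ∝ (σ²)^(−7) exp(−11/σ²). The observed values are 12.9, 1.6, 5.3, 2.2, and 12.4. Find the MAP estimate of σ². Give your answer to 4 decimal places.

Sum of squared deviations about the known mean: SS = (12.9−7)² + (1.6−7)² + (5.3−7)² + (2.2−7)² + (12.4−7)² = 119.06.
The Normal likelihood contributes (σ²)^(−n/2) exp(−SS/(2σ²)), so the posterior is Inverse-Gamma(α + n/2, β + SS/2) = Inverse-Gamma(8.5, 70.53).
The mode of Inverse-Gamma(a, b) is b/(a+1) = 70.53/9.5 ≈ 7.4242.

σ̂²_MAP = 7.4242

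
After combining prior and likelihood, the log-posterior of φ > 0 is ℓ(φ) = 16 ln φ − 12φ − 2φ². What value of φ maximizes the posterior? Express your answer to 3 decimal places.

ℓ'(φ) = 16/φ − 12 − 4φ. Setting this to zero and multiplying by φ: 4φ² + 12φ − 16 = 0.
φ = (−12 + √(12² + 4·4·16)) / (2·4) = (−12 + √400) / 8 = (−12 + 20)/8 = 1.
ℓ''(φ) = −16/φ² − 4 < 0, confirming a maximum.

φ̂_MAP = 1.000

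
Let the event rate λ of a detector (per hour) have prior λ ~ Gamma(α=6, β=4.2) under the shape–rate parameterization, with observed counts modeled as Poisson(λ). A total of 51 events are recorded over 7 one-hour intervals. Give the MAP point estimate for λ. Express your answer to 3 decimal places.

λ̂_MAP = 5.000

Σxᵢ = 51, n = 7.
Posterior ∝ λ^5e^(−4.2λ) · λ^51e^(−7λ) = λ^56e^(−11.2λ), i.e. Gamma(shape=57, rate=11.2).
The mode of a Gamma(a, b) with a ≥ 1 (shape–rate) is (a−1)/b = 56/11.2 ≈ 5.000.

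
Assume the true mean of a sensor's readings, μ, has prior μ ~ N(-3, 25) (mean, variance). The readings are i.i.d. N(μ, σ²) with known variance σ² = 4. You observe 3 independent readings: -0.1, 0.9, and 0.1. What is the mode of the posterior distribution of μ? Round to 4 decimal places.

μ̂_MAP = 0.1329

n = 3; x̄ = ((-0.1) + 0.9 + 0.1)/3 = 0.9/3 = 0.3.
For a Normal prior and Normal likelihood with known variance, the posterior is Normal; its mode equals its mean, the precision-weighted average.
Prior precision 1/σ₀² = 1/25 = 0.04; data precision n/σ² = 3/4 = 0.75.
μ̂ = (0.04·(-3) + 0.75·0.3) / (0.04 + 0.75) = 0.105/0.79 = 21/158 ≈ 0.1329.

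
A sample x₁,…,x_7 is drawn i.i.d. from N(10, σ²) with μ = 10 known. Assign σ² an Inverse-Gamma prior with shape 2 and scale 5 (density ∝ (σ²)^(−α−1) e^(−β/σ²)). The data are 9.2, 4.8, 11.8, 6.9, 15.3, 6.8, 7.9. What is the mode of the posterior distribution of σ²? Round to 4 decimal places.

Sum of squared deviations about the known mean: SS = (9.2−10)² + (4.8−10)² + (11.8−10)² + (6.9−10)² + (15.3−10)² + (6.8−10)² + (7.9−10)² = 83.27.
The Normal likelihood contributes (σ²)^(−n/2) exp(−SS/(2σ²)), so the posterior is Inverse-Gamma(α + n/2, β + SS/2) = Inverse-Gamma(5.5, 46.635).
The mode of Inverse-Gamma(a, b) is b/(a+1) = 46.635/6.5 ≈ 7.1746.

σ̂²_MAP = 7.1746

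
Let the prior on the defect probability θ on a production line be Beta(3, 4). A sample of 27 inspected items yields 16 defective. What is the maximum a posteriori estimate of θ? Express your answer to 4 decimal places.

Prior: Beta(3, 4).
Data: 16 successes in 27 trials. The binomial likelihood contributes θ^16(1−θ)^11, so the posterior is Beta(3+16, 4+11) = Beta(19, 15).
For Beta(a, b) with a, b > 1 the mode is (a−1)/(a+b−2) = 18/32 ≈ 0.5625.

θ̂_MAP = 0.5625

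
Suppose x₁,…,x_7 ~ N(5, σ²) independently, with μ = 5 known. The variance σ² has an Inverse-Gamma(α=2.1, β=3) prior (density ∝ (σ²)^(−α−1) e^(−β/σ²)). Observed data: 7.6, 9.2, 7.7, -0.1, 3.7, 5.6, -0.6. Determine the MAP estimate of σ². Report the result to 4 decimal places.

σ̂²_MAP = 7.3568

Sum of squared deviations about the known mean: SS = (7.6−5)² + (9.2−5)² + (7.7−5)² + (-0.1−5)² + (3.7−5)² + (5.6−5)² + (-0.6−5)² = 91.11.
The Normal likelihood contributes (σ²)^(−n/2) exp(−SS/(2σ²)), so the posterior is Inverse-Gamma(α + n/2, β + SS/2) = Inverse-Gamma(5.6, 48.555).
The mode of Inverse-Gamma(a, b) is b/(a+1) = 48.555/6.6 ≈ 7.3568.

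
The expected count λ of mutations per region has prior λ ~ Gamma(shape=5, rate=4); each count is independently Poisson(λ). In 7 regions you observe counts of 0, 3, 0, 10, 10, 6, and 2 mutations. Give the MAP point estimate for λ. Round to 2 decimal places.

λ̂_MAP = 3.18

Σxᵢ = 0+3+0+10+10+6+2 = 31, with n = 7.
Posterior ∝ λ^4e^(−4λ) · λ^31e^(−7λ) = λ^35e^(−11λ), i.e. Gamma(shape=36, rate=11).
The mode of a Gamma(a, b) with a ≥ 1 (shape–rate) is (a−1)/b = 35/11 ≈ 3.18.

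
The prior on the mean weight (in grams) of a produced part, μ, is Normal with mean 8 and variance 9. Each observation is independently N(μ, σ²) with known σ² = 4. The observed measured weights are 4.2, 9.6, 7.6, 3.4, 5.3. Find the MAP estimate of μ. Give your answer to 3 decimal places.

n = 5; x̄ = (4.2 + 9.6 + 7.6 + 3.4 + 5.3)/5 = 30.1/5 = 6.02.
For a Normal prior and Normal likelihood with known variance, the posterior is Normal; its mode equals its mean, the precision-weighted average.
Prior precision 1/σ₀² = 1/9; data precision n/σ² = 5/4 = 1.25.
μ̂ = ((1/9)·8 + 1.25·6.02) / (1/9 + 1.25) = (3029/360)/(49/36) = 3029/490 ≈ 6.182.

μ̂_MAP = 6.182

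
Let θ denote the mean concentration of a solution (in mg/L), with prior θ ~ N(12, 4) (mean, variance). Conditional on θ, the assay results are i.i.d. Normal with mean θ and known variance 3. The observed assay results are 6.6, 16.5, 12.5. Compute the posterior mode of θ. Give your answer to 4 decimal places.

θ̂_MAP = 11.8933

n = 3; x̄ = (6.6 + 16.5 + 12.5)/3 = 35.6/3 = 178/15 ≈ 11.8667.
For a Normal prior and Normal likelihood with known variance, the posterior is Normal; its mode equals its mean, the precision-weighted average.
Prior precision 1/σ₀² = 1/4 = 0.25; data precision n/σ² = 3/3 = 1.
θ̂ = (0.25·12 + 1·(178/15)) / (0.25 + 1) = (223/15)/1.25 = 892/75 ≈ 11.8933.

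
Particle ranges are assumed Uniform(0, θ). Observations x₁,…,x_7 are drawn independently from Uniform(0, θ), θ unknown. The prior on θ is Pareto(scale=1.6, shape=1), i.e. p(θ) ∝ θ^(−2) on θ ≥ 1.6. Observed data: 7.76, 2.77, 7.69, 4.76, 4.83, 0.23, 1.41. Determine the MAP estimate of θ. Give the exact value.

θ̂_MAP = 7.76

The Uniform(0, θ) likelihood is θ^(−n) for θ ≥ max(xᵢ), zero otherwise. Here max(xᵢ) = 7.76.
Posterior ∝ θ^(−2) · θ^(−7) = θ^(−9) on θ ≥ max(1.6, 7.76) = 7.76.
This density is strictly decreasing in θ, so the posterior mode lies at the lower boundary of the support.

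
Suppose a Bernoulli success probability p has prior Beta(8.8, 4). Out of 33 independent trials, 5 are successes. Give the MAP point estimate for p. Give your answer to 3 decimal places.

p̂_MAP = 0.292

Prior: Beta(8.8, 4).
Data: 5 successes in 33 trials. The binomial likelihood contributes p^5(1−p)^28, so the posterior is Beta(8.8+5, 4+28) = Beta(13.8, 32).
For Beta(a, b) with a, b > 1 the mode is (a−1)/(a+b−2) = 12.8/43.8 ≈ 0.292.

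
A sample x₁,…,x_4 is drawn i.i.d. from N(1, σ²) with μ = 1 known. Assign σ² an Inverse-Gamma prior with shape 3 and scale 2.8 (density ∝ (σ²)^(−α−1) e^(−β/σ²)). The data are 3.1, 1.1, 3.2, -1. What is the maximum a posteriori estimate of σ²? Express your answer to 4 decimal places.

σ̂²_MAP = 1.5717

Sum of squared deviations about the known mean: SS = (3.1−1)² + (1.1−1)² + (3.2−1)² + (-1−1)² = 13.26.
The Normal likelihood contributes (σ²)^(−n/2) exp(−SS/(2σ²)), so the posterior is Inverse-Gamma(α + n/2, β + SS/2) = Inverse-Gamma(5, 9.43).
The mode of Inverse-Gamma(a, b) is b/(a+1) = 9.43/6 ≈ 1.5717.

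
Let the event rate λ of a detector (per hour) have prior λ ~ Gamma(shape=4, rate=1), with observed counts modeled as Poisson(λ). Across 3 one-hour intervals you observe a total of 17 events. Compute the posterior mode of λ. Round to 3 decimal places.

λ̂_MAP = 5.000

Σxᵢ = 17, n = 3.
Posterior ∝ λ^3e^(−1λ) · λ^17e^(−3λ) = λ^20e^(−4λ), i.e. Gamma(shape=21, rate=4).
The mode of a Gamma(a, b) with a ≥ 1 (shape–rate) is (a−1)/b = 20/4 ≈ 5.000.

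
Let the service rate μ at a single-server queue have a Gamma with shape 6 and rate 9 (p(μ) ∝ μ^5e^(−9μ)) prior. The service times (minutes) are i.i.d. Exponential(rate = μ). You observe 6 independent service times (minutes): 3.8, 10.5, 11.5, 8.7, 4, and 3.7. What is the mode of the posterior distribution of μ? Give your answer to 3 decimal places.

μ̂_MAP = 0.215

The Exponential(rate=μ) likelihood is ∝ μ^n e^(−μΣtᵢ). Here n = 6 and Σtᵢ = 3.8 + 10.5 + 11.5 + 8.7 + 4 + 3.7 = 42.2.
Posterior ∝ μ^5e^(−9μ) · μ^6e^(−42.2μ) = μ^11e^(−51.2μ), i.e. Gamma(12, 51.2).
Mode = (a−1)/b = 11/51.2 ≈ 0.215.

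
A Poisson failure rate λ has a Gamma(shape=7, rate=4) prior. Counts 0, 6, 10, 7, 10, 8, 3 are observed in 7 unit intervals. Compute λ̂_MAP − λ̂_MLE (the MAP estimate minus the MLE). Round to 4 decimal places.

Σxᵢ = 44. Posterior is Gamma(51, 11); MAP = (51−1)/11 = 50/11 ≈ 4.54545.
MLE = x̄ = 44/7 ≈ 6.28571.
Difference = 50/11 − 44/7 = -134/77 ≈ -1.7403.

MAP − MLE = -1.7403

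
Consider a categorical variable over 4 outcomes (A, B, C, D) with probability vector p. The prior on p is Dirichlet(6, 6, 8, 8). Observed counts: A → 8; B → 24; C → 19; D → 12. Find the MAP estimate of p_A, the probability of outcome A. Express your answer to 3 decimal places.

MAP estimate of p_A = 0.149

The posterior is Dirichlet(αᵢ + nᵢ) = Dirichlet(14, 30, 27, 20).
For a Dirichlet(a₁,…,a_K) with all aᵢ > 1, the mode has j-th component (aⱼ − 1)/(Σaᵢ − K).
Here Σaᵢ = 91 and K = 4, so p_A = (14 − 1)/(91 − 4) = 13/87 ≈ 0.149.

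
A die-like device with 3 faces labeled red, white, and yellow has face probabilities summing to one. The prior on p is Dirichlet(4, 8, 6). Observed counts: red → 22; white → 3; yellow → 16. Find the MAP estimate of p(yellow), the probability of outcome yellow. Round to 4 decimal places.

The posterior is Dirichlet(αᵢ + nᵢ) = Dirichlet(26, 11, 22).
For a Dirichlet(a₁,…,a_K) with all aᵢ > 1, the mode has j-th component (aⱼ − 1)/(Σaᵢ − K).
Here Σaᵢ = 59 and K = 3, so p(yellow) = (22 − 1)/(59 − 3) = 21/56 ≈ 0.3750.

MAP estimate of p(yellow) = 0.3750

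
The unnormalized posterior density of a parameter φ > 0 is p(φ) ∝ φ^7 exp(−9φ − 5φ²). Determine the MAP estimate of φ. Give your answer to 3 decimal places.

ℓ'(φ) = 7/φ − 9 − 10φ. Setting this to zero and multiplying by φ: 10φ² + 9φ − 7 = 0.
φ = (−9 + √(9² + 4·10·7)) / (2·10) = (−9 + √361) / 20 = (−9 + 19)/20 = 1/2.
ℓ''(φ) = −7/φ² − 10 < 0, confirming a maximum.

φ̂_MAP = 0.500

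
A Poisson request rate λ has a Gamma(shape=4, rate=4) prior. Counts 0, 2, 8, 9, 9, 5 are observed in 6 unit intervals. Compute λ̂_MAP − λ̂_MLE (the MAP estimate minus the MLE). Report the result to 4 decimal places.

Σxᵢ = 33. Posterior is Gamma(37, 10); MAP = (37−1)/10 = 36/10 ≈ 3.60000.
MLE = x̄ = 33/6 ≈ 5.50000.
Difference = 36/10 − 33/6 = -19/10 ≈ -1.9000.

MAP − MLE = -1.9000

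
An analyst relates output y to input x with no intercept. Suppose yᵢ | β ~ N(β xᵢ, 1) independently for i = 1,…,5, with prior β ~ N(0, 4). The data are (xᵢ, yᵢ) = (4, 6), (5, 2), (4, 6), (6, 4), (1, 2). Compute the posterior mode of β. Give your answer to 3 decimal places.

log p(β | y) = −Σ(yᵢ − βxᵢ)²/(2·1) − β²/(2·4) + const.
Setting the derivative to zero: Σxᵢ(yᵢ − βxᵢ)/1 − β/4 = 0, so β = Σxᵢyᵢ / (Σxᵢ² + σ²/τ²).
Σxᵢyᵢ = 4·6 + 5·2 + 4·6 + 6·4 + 1·2 = 84; Σxᵢ² = 94; σ²/τ² = 0.25.
β̂_MAP = 84 / (94 + 0.25) = 84/94.25 ≈ 0.891.

β̂_MAP = 0.891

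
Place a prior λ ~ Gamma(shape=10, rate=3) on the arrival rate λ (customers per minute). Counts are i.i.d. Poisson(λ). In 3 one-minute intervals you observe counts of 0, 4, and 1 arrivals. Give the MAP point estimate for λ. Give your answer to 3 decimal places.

λ̂_MAP = 2.333

Σxᵢ = 0+4+1 = 5, with n = 3.
Posterior ∝ λ^9e^(−3λ) · λ^5e^(−3λ) = λ^14e^(−6λ), i.e. Gamma(shape=15, rate=6).
The mode of a Gamma(a, b) with a ≥ 1 (shape–rate) is (a−1)/b = 14/6 ≈ 2.333.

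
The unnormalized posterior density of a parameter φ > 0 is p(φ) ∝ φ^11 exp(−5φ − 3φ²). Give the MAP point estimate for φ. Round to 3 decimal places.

ℓ'(φ) = 11/φ − 5 − 6φ. Setting this to zero and multiplying by φ: 6φ² + 5φ − 11 = 0.
φ = (−5 + √(5² + 4·6·11)) / (2·6) = (−5 + √289) / 12 = (−5 + 17)/12 = 1.
ℓ''(φ) = −11/φ² − 6 < 0, confirming a maximum.

φ̂_MAP = 1.000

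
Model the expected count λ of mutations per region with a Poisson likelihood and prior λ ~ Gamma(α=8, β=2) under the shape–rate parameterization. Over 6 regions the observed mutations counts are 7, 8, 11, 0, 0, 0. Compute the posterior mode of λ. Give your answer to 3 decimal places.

Σxᵢ = 7+8+11+0+0+0 = 26, with n = 6.
Posterior ∝ λ^7e^(−2λ) · λ^26e^(−6λ) = λ^33e^(−8λ), i.e. Gamma(shape=34, rate=8).
The mode of a Gamma(a, b) with a ≥ 1 (shape–rate) is (a−1)/b = 33/8 ≈ 4.125.

λ̂_MAP = 4.125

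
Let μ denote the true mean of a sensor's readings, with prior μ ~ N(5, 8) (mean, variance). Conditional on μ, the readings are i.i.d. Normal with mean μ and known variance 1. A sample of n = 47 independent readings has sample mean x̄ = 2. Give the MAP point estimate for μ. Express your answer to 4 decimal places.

μ̂_MAP = 2.0080

n = 47, x̄ = 2.
For a Normal prior and Normal likelihood with known variance, the posterior is Normal; its mode equals its mean, the precision-weighted average.
Prior precision 1/σ₀² = 1/8 = 0.125; data precision n/σ² = 47/1 = 47.
μ̂ = (0.125·5 + 47·2) / (0.125 + 47) = 94.625/47.125 = 757/377 ≈ 2.0080.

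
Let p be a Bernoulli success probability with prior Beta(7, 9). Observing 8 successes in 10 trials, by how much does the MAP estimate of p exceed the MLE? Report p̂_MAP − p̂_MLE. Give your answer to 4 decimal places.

Posterior is Beta(15, 11); MAP = (15−1)/(26−2) = 14/24 ≈ 0.58333.
MLE ignores the prior: p̂_MLE = k/n = 8/10 ≈ 0.80000.
Difference = 14/24 − 8/10 = -13/60 ≈ -0.2167.

MAP − MLE = -0.2167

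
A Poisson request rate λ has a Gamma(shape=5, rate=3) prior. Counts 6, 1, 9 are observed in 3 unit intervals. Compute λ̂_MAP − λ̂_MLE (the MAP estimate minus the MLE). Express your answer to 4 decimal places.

Σxᵢ = 16. Posterior is Gamma(21, 6); MAP = (21−1)/6 = 20/6 ≈ 3.33333.
MLE = x̄ = 16/3 ≈ 5.33333.
Difference = 20/6 − 16/3 = -2 ≈ -2.0000.

MAP − MLE = -2.0000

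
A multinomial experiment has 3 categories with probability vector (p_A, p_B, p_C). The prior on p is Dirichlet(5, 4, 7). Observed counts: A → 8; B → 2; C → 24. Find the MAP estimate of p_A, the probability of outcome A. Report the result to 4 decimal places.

The posterior is Dirichlet(αᵢ + nᵢ) = Dirichlet(13, 6, 31).
For a Dirichlet(a₁,…,a_K) with all aᵢ > 1, the mode has j-th component (aⱼ − 1)/(Σaᵢ − K).
Here Σaᵢ = 50 and K = 3, so p_A = (13 − 1)/(50 − 3) = 12/47 ≈ 0.2553.

MAP estimate of p_A = 0.2553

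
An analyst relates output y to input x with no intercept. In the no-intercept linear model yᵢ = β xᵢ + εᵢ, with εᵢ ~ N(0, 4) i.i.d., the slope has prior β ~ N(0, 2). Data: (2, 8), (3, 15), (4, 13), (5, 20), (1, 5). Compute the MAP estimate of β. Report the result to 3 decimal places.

log p(β | y) = −Σ(yᵢ − βxᵢ)²/(2·4) − β²/(2·2) + const.
Setting the derivative to zero: Σxᵢ(yᵢ − βxᵢ)/4 − β/2 = 0, so β = Σxᵢyᵢ / (Σxᵢ² + σ²/τ²).
Σxᵢyᵢ = 2·8 + 3·15 + 4·13 + 5·20 + 1·5 = 218; Σxᵢ² = 55; σ²/τ² = 2.
β̂_MAP = 218 / (55 + 2) = 218/57 ≈ 3.825.

β̂_MAP = 3.825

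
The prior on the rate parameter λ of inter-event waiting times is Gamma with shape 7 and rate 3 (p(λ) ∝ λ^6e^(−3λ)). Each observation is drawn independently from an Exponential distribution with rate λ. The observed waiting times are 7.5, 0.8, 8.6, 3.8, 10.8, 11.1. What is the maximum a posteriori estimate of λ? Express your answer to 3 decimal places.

The Exponential(rate=λ) likelihood is ∝ λ^n e^(−λΣtᵢ). Here n = 6 and Σtᵢ = 7.5 + 0.8 + 8.6 + 3.8 + 10.8 + 11.1 = 42.6.
Posterior ∝ λ^6e^(−3λ) · λ^6e^(−42.6λ) = λ^12e^(−45.6λ), i.e. Gamma(13, 45.6).
Mode = (a−1)/b = 12/45.6 ≈ 0.263.

λ̂_MAP = 0.263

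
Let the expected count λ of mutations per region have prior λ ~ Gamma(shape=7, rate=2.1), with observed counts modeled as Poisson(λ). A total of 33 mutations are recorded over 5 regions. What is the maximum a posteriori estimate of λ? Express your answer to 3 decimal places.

λ̂_MAP = 5.493

Σxᵢ = 33, n = 5.
Posterior ∝ λ^6e^(−2.1λ) · λ^33e^(−5λ) = λ^39e^(−7.1λ), i.e. Gamma(shape=40, rate=7.1).
The mode of a Gamma(a, b) with a ≥ 1 (shape–rate) is (a−1)/b = 39/7.1 ≈ 5.493.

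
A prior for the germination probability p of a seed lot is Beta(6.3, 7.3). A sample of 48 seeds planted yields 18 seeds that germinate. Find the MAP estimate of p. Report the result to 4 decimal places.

p̂_MAP = 0.3909

Prior: Beta(6.3, 7.3).
Data: 18 successes in 48 trials. The binomial likelihood contributes p^18(1−p)^30, so the posterior is Beta(6.3+18, 7.3+30) = Beta(24.3, 37.3).
For Beta(a, b) with a, b > 1 the mode is (a−1)/(a+b−2) = 23.3/59.6 ≈ 0.3909.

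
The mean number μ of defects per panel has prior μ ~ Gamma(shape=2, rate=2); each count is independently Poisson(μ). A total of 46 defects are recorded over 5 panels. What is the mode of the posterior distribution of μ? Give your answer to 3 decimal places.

μ̂_MAP = 6.714

Σxᵢ = 46, n = 5.
Posterior ∝ μe^(−2μ) · μ^46e^(−5μ) = μ^47e^(−7μ), i.e. Gamma(shape=48, rate=7).
The mode of a Gamma(a, b) with a ≥ 1 (shape–rate) is (a−1)/b = 47/7 ≈ 6.714.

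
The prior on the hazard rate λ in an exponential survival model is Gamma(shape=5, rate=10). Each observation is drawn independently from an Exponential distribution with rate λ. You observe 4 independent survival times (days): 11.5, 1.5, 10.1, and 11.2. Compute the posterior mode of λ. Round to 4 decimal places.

λ̂_MAP = 0.1806

The Exponential(rate=λ) likelihood is ∝ λ^n e^(−λΣtᵢ). Here n = 4 and Σtᵢ = 11.5 + 1.5 + 10.1 + 11.2 = 34.3.
Posterior ∝ λ^4e^(−10λ) · λ^4e^(−34.3λ) = λ^8e^(−44.3λ), i.e. Gamma(9, 44.3).
Mode = (a−1)/b = 8/44.3 ≈ 0.1806.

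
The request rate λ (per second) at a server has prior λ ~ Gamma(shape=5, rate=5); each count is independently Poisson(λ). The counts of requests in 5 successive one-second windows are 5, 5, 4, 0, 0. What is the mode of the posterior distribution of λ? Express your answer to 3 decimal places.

Σxᵢ = 5+5+4+0+0 = 14, with n = 5.
Posterior ∝ λ^4e^(−5λ) · λ^14e^(−5λ) = λ^18e^(−10λ), i.e. Gamma(shape=19, rate=10).
The mode of a Gamma(a, b) with a ≥ 1 (shape–rate) is (a−1)/b = 18/10 ≈ 1.800.

λ̂_MAP = 1.800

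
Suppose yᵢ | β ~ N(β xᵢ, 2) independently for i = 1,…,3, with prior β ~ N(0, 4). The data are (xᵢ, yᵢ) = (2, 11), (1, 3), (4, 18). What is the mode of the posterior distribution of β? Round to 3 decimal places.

β̂_MAP = 4.512

log p(β | y) = −Σ(yᵢ − βxᵢ)²/(2·2) − β²/(2·4) + const.
Setting the derivative to zero: Σxᵢ(yᵢ − βxᵢ)/2 − β/4 = 0, so β = Σxᵢyᵢ / (Σxᵢ² + σ²/τ²).
Σxᵢyᵢ = 2·11 + 1·3 + 4·18 = 97; Σxᵢ² = 21; σ²/τ² = 0.5.
β̂_MAP = 97 / (21 + 0.5) = 97/21.5 ≈ 4.512.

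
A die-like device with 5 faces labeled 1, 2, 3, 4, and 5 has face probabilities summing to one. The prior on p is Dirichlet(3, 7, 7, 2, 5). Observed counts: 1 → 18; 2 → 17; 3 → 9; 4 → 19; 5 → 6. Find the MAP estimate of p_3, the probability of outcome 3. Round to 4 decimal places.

MAP estimate: 0.1705

The posterior is Dirichlet(αᵢ + nᵢ) = Dirichlet(21, 24, 16, 21, 11).
For a Dirichlet(a₁,…,a_K) with all aᵢ > 1, the mode has j-th component (aⱼ − 1)/(Σaᵢ − K).
Here Σaᵢ = 93 and K = 5, so p_3 = (16 − 1)/(93 − 5) = 15/88 ≈ 0.1705.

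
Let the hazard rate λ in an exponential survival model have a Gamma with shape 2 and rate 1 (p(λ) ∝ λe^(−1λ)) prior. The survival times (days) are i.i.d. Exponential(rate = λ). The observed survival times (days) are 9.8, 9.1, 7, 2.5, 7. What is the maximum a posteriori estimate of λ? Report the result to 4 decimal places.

The Exponential(rate=λ) likelihood is ∝ λ^n e^(−λΣtᵢ). Here n = 5 and Σtᵢ = 9.8 + 9.1 + 7 + 2.5 + 7 = 35.4.
Posterior ∝ λe^(−1λ) · λ^5e^(−35.4λ) = λ^6e^(−36.4λ), i.e. Gamma(7, 36.4).
Mode = (a−1)/b = 6/36.4 ≈ 0.1648.

λ̂_MAP = 0.1648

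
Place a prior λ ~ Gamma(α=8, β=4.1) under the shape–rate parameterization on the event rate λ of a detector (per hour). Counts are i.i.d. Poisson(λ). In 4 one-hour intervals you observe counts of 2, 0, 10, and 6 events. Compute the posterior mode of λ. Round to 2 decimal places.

λ̂_MAP = 3.09

Σxᵢ = 2+0+10+6 = 18, with n = 4.
Posterior ∝ λ^7e^(−4.1λ) · λ^18e^(−4λ) = λ^25e^(−8.1λ), i.e. Gamma(shape=26, rate=8.1).
The mode of a Gamma(a, b) with a ≥ 1 (shape–rate) is (a−1)/b = 25/8.1 ≈ 3.09.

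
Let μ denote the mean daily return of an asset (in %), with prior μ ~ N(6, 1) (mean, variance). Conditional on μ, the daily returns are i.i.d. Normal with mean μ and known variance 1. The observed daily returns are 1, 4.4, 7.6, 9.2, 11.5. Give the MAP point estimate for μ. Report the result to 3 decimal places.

n = 5; x̄ = (1 + 4.4 + 7.6 + 9.2 + 11.5)/5 = 33.7/5 = 6.74.
For a Normal prior and Normal likelihood with known variance, the posterior is Normal; its mode equals its mean, the precision-weighted average.
Prior precision 1/σ₀² = 1/1 = 1; data precision n/σ² = 5/1 = 5.
μ̂ = (1·6 + 5·6.74) / (1 + 5) = 39.7/6 = 397/60 ≈ 6.617.

μ̂_MAP = 6.617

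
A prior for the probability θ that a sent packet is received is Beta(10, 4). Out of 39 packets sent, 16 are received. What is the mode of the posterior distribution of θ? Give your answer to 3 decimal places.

θ̂_MAP = 0.490

Prior: Beta(10, 4).
Data: 16 successes in 39 trials. The binomial likelihood contributes θ^16(1−θ)^23, so the posterior is Beta(10+16, 4+23) = Beta(26, 27).
For Beta(a, b) with a, b > 1 the mode is (a−1)/(a+b−2) = 25/51 ≈ 0.490.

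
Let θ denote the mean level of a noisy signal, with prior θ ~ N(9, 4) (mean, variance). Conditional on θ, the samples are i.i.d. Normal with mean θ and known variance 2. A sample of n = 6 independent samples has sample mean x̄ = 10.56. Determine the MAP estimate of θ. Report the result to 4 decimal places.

θ̂_MAP = 10.4400

n = 6, x̄ = 10.56.
For a Normal prior and Normal likelihood with known variance, the posterior is Normal; its mode equals its mean, the precision-weighted average.
Prior precision 1/σ₀² = 1/4 = 0.25; data precision n/σ² = 6/2 = 3.
θ̂ = (0.25·9 + 3·10.56) / (0.25 + 3) = 33.93/3.25 = 10.4400.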